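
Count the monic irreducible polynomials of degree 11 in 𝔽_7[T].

179756976

Gauss's count: N_{7}(11) = (1/11) Σ_{d|11} μ(11/d)·7^d.
Divisors of 11: 1, 11; μ(11/d) for each: -1, 1.
Σ = − 7^1 + 7^11 = 1977326736.
N = 1977326736/11 = 179756976.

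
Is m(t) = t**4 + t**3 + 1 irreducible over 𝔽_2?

Check for roots in 𝔽_2: m(0) = 1; m(1) = 1.
No roots, so no linear factors.
Monic irreducibles of degree 2 over GF(2): t**2 + t + 1.
None of them divide m (all give nonzero remainder).
No irreducible factor of degree ≤ 2 exists, so m is irreducible over GF(2).

Yes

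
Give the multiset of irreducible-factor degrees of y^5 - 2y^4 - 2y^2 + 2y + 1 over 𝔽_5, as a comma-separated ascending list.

Write h(y) = y^5 - 2y^4 - 2y^2 + 2y + 1.
Roots in 𝔽_5: h(0) = 1; h(1) = 0 → root; h(2) = 2; h(3) = 0 → root; h(4) = 4.
Linear factors from roots: (y - 1), (y + 2).
Complete factorization: h(y) = (y + 2)·(y - 1)^2·(y^2 - 2y - 2).
Factor degrees with multiplicity: 1 + 1 + 1 + 2 = 5.

1, 1, 1, 2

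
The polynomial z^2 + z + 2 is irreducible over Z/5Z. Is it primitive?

Write f(z) = z^2 + z + 2.
|GF(5^2)^×| = 5^2 − 1 = 24. Prime factorization: 24 = 2^3·3.
f is primitive ⇔ z has order 24 in GF(5)[z]/(f), i.e. z^(24/q) ≠ 1 for each prime q | 24.
z^(12) mod f = 4.
z^(8) mod f = 3z + 1.
None equal 1, so z has full order 24; f is primitive.

Yes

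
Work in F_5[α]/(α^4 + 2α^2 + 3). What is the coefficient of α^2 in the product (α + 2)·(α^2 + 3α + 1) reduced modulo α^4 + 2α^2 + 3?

Multiply in F_5[α]: (α + 2)·(α^2 + 3α + 1) = α^3 + 2α + 2.
Reduced: α^3 + 2α + 2.

0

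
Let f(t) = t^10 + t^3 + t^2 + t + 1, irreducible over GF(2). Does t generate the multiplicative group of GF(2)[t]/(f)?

|GF(2^10)^×| = 2^10 − 1 = 1023. Prime factorization: 1023 = 3·11·31.
f is primitive ⇔ t has order 1023 in GF(2)[t]/(f), i.e. t^(1023/q) ≠ 1 for each prime q | 1023.
t^(341) mod f = 1
t^(93) mod f = t^7 + t^6 + t^5 + t^4 + t^2.
t^(33) mod f = t^5 + t^4 + t^3 + t.
Since t^(341) = 1, the order of t divides 341 < 1023; not primitive.

No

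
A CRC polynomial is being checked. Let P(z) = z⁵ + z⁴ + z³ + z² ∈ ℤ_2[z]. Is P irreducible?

Check for roots in ℤ_2: P(0) = 0 → root; P(1) = 0 → root.
P(0) = 0, so (z) divides P(z); P is reducible.

No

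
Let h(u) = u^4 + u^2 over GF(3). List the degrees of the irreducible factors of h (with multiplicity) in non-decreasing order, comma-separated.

1, 1, 2

Roots in GF(3): h(0) = 0 → root; h(1) = 2; h(2) = 2.
Linear factors from roots: (u).
Complete factorization: h(u) = (u)^2·(u^2 + 1).
Factor degrees with multiplicity: 1 + 1 + 2 = 4.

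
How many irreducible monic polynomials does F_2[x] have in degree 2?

x^(2^2) − x is the product of all monic irreducibles of degree dividing 2; Möbius inversion gives N = (1/2) Σ μ(2/d)·2^d.
Divisors of 2: 1, 2; μ(2/d) for each: -1, 1.
Σ = − 2^1 + 2^2 = 2.
N = 2/2 = 1.

1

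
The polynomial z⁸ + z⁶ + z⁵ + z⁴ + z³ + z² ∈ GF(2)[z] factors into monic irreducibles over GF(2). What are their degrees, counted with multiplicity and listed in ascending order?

Write h(z) = z⁸ + z⁶ + z⁵ + z⁴ + z³ + z².
Roots in GF(2): h(0) = 0 → root; h(1) = 0 → root.
Linear factors from roots: (z), (z + 1).
Complete factorization: h(z) = (z)^2·(z + 1)^2·(z⁴ + z + 1).
Factor degrees with multiplicity: 1 + 1 + 1 + 1 + 4 = 8.

1, 1, 1, 1, 4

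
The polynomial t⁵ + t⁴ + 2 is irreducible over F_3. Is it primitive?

Write f(t) = t⁵ + t⁴ + 2.
|GF(3^5)^×| = 3^5 − 1 = 242. Prime factorization: 242 = 2·11^2.
f is primitive ⇔ t has order 242 in GF(3)[t]/(f), i.e. t^(242/q) ≠ 1 for each prime q | 242.
t^(121) mod f = 1
t^(22) mod f = 2t² + t + 1.
Since t^(121) = 1, the order of t divides 121 < 242; not primitive.

No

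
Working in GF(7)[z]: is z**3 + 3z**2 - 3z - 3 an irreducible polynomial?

No

Write f(z) = z**3 + 3z**2 - 3z - 3.
Check for roots in GF(7): f(0) = 4; f(1) = 5; f(2) = 4; f(3) = 0 → root; f(4) = 6; f(5) = 0 → root; f(6) = 2.
f(3) = 0, so (z − 3) divides f(z); f is reducible.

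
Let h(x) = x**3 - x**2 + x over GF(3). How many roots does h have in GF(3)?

2

Evaluate at each of the 3 elements of GF(3):
h(0) = 0 → root; h(1) = 1; h(2) = 0 → root.
Roots: {0, 2}.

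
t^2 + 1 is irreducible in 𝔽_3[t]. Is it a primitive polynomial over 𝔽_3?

Write f(t) = t^2 + 1.
|GF(3^2)^×| = 3^2 − 1 = 8. Prime factorization: 8 = 2^3.
f is primitive ⇔ t has order 8 in GF(3)[t]/(f), i.e. t^(8/q) ≠ 1 for each prime q | 8.
t^(4) mod f = 1
Since t^(4) = 1, the order of t divides 4 < 8; not primitive.

No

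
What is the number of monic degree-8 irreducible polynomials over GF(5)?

48750

x^(5^8) − x is the product of all monic irreducibles of degree dividing 8; Möbius inversion gives N = (1/8) Σ μ(8/d)·5^d.
Divisors of 8: 1, 2, 4, 8; μ(8/d) for each: 0, 0, -1, 1.
Σ = − 5^4 + 5^8 = 390000.
N = 390000/8 = 48750.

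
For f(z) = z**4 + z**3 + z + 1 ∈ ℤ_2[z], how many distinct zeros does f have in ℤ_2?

1

Evaluate at each of the 2 elements of ℤ_2:
f(0) = 1; f(1) = 0 → root.
Roots: {1}.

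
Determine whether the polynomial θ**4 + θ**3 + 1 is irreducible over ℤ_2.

Write h(θ) = θ**4 + θ**3 + 1.
Check for roots in ℤ_2: h(0) = 1; h(1) = 1.
No roots, so no linear factors.
Monic irreducibles of degree 2 over GF(2): θ**2 + θ + 1.
None of them divide h (all give nonzero remainder).
No irreducible factor of degree ≤ 2 exists, so h is irreducible over GF(2).

Yes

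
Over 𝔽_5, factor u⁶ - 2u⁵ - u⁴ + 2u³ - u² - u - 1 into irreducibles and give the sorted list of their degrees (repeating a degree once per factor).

Write h(u) = u⁶ - 2u⁵ - u⁴ + 2u³ - u² - u - 1.
Roots in 𝔽_5: h(0) = 4; h(1) = 2; h(2) = 3; h(3) = 3; h(4) = 4.
Complete factorization: h(u) = (u⁶ - 2u⁵ - u⁴ + 2u³ - u² - u - 1).
Factor degrees with multiplicity: 6 = 6.

6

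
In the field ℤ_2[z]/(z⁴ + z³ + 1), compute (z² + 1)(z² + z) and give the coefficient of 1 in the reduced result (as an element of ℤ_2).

Multiply in ℤ_2[z]: (z² + 1)·(z² + z) = z⁴ + z³ + z² + z.
Reduce using z⁴ ≡ z³ + 1 (mod z⁴ + z³ + 1).
Reduced: z² + z + 1.

1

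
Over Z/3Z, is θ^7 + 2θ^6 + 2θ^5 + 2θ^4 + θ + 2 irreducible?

Yes

Write h(θ) = θ^7 + 2θ^6 + 2θ^5 + 2θ^4 + θ + 2.
Check for roots in Z/3Z: h(0) = 2; h(1) = 1; h(2) = 2.
No roots, so no linear factors.
Monic irreducibles of degree 2 over GF(3): θ^2 + 1, θ^2 + θ + 2, θ^2 + 2θ + 2.
None of them divide h (all give nonzero remainder).
Degree-3 irreducible divisors: test the 8 monic irreducibles of degree 3 over GF(3).
None of them divide h (all give nonzero remainder).
No irreducible factor of degree ≤ 3 exists, so h is irreducible over GF(3).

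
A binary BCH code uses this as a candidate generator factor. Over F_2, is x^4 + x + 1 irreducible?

Write h(x) = x^4 + x + 1.
Check for roots in F_2: h(0) = 1; h(1) = 1.
No roots, so no linear factors.
Monic irreducibles of degree 2 over GF(2): x^2 + x + 1.
None of them divide h (all give nonzero remainder).
No irreducible factor of degree ≤ 2 exists, so h is irreducible over GF(2).

Yes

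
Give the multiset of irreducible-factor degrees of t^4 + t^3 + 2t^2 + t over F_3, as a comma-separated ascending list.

1, 3

Write f(t) = t^4 + t^3 + 2t^2 + t.
Roots in F_3: f(0) = 0 → root; f(1) = 2; f(2) = 1.
Linear factors from roots: (t).
Complete factorization: f(t) = (t)·(t^3 + t^2 + 2t + 1).
Factor degrees with multiplicity: 1 + 3 = 4.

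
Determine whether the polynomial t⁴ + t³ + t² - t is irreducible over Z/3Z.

Write P(t) = t⁴ + t³ + t² - t.
Check for roots in Z/3Z: P(0) = 0 → root; P(1) = 2; P(2) = 2.
P(0) = 0, so (t) divides P(t); P is reducible.

No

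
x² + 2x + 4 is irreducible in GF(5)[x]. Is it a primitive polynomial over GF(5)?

Write f(x) = x² + 2x + 4.
|GF(5^2)^×| = 5^2 − 1 = 24. Prime factorization: 24 = 2^3·3.
f is primitive ⇔ x has order 24 in GF(5)[x]/(f), i.e. x^(24/q) ≠ 1 for each prime q | 24.
x^(12) mod f = 1
x^(8) mod f = 2x + 4.
Since x^(12) = 1, the order of x divides 12 < 24; not primitive.

No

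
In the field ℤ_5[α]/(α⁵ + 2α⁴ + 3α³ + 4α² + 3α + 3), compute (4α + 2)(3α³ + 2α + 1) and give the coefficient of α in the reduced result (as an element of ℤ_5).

Multiply in ℤ_5[α]: (4α + 2)·(3α³ + 2α + 1) = 2α⁴ + α³ + 3α² + 3α + 2.
Reduced: 2α⁴ + α³ + 3α² + 3α + 2.

3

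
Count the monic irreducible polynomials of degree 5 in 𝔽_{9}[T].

The number of monic irreducibles of degree 5 over GF(9) is (1/5)·Σ_{d∣5} μ(5/d) 9^d.
Divisors of 5: 1, 5; μ(5/d) for each: -1, 1.
Σ = − 9^1 + 9^5 = 59040.
N = 59040/5 = 11808.

11808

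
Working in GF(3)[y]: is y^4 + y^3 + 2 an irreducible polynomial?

Yes

Write m(y) = y^4 + y^3 + 2.
Check for roots in GF(3): m(0) = 2; m(1) = 1; m(2) = 2.
No roots, so no linear factors.
Monic irreducibles of degree 2 over GF(3): y^2 + 1, y^2 + y + 2, y^2 + 2y + 2.
None of them divide m (all give nonzero remainder).
No irreducible factor of degree ≤ 2 exists, so m is irreducible over GF(3).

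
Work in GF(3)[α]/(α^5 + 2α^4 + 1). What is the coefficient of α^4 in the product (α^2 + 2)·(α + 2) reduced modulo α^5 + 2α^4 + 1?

Multiply in GF(3)[α]: (α^2 + 2)·(α + 2) = α^3 + 2α^2 + 2α + 1.
Reduced: α^3 + 2α^2 + 2α + 1.

0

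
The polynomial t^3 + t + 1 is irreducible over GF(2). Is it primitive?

Yes

Write f(t) = t^3 + t + 1.
|GF(2^3)^×| = 2^3 − 1 = 7. Prime factorization: 7 = 7.
f is primitive ⇔ t has order 7 in GF(2)[t]/(f), i.e. t^(7/q) ≠ 1 for each prime q | 7.
t^(1) mod f = t.
None equal 1, so t has full order 7; f is primitive.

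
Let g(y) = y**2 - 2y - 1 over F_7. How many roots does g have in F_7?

2

Evaluate at each of the 7 elements of F_7:
g(0) = 6; g(1) = 5; g(2) = 6; g(3) = 2; g(4) = 0 → root; g(5) = 0 → root; g(6) = 2.
Roots: {4, 5}.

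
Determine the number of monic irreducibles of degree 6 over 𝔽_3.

By the necklace-counting formula, N_3(6) = (1/6) Σ_{d|6} μ(6/d)·3^d.
Divisors of 6: 1, 2, 3, 6; μ(6/d) for each: 1, -1, -1, 1.
Σ = 3^1 − 3^2 − 3^3 + 3^6 = 696.
N = 696/6 = 116.

116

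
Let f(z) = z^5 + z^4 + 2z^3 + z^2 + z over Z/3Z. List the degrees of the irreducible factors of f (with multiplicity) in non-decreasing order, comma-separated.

Roots in Z/3Z: f(0) = 0 → root; f(1) = 0 → root; f(2) = 1.
Linear factors from roots: (z), (z + 2).
Complete factorization: f(z) = (z)·(z + 2)^2·(z^2 + 1).
Factor degrees with multiplicity: 1 + 1 + 1 + 2 = 5.

1, 1, 1, 2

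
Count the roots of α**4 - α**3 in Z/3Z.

Write g(α) = α**4 - α**3.
Evaluate at each of the 3 elements of Z/3Z:
g(0) = 0 → root; g(1) = 0 → root; g(2) = 2.
Roots: {0, 1}.

2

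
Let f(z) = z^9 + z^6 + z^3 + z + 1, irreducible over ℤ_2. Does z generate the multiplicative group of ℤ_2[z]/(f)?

|GF(2^9)^×| = 2^9 − 1 = 511. Prime factorization: 511 = 7·73.
f is primitive ⇔ z has order 511 in GF(2)[z]/(f), i.e. z^(511/q) ≠ 1 for each prime q | 511.
z^(73) mod f = 1
z^(7) mod f = z^7.
Since z^(73) = 1, the order of z divides 73 < 511; not primitive.

No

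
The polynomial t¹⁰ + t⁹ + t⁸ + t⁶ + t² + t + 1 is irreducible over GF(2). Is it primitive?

Yes

Write f(t) = t¹⁰ + t⁹ + t⁸ + t⁶ + t² + t + 1.
|GF(2^10)^×| = 2^10 − 1 = 1023. Prime factorization: 1023 = 3·11·31.
f is primitive ⇔ t has order 1023 in GF(2)[t]/(f), i.e. t^(1023/q) ≠ 1 for each prime q | 1023.
t^(341) mod f = t⁹ + t⁶ + t⁵ + t³ + t² + t + 1.
t^(93) mod f = t⁸ + t⁵ + t⁴ + t².
t^(33) mod f = t⁸ + t⁶ + t⁵ + t³ + t².
None equal 1, so t has full order 1023; f is primitive.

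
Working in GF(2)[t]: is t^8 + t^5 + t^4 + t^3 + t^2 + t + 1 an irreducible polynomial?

Yes

Write g(t) = t^8 + t^5 + t^4 + t^3 + t^2 + t + 1.
Check for roots in GF(2): g(0) = 1; g(1) = 1.
No roots, so no linear factors.
Monic irreducibles of degree 2 over GF(2): t^2 + t + 1.
None of them divide g (all give nonzero remainder).
Monic irreducibles of degree 3 over GF(2): t^3 + t + 1, t^3 + t^2 + 1.
None of them divide g (all give nonzero remainder).
Monic irreducibles of degree 4 over GF(2): t^4 + t + 1, t^4 + t^3 + 1, t^4 + t^3 + t^2 + t + 1.
None of them divide g (all give nonzero remainder).
No irreducible factor of degree ≤ 4 exists, so g is irreducible over GF(2).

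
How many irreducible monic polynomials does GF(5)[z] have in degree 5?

The number of monic irreducibles of degree 5 over GF(5) is (1/5)·Σ_{d∣5} μ(5/d) 5^d.
Divisors of 5: 1, 5; μ(5/d) for each: -1, 1.
Σ = − 5^1 + 5^5 = 3120.
N = 3120/5 = 624.

624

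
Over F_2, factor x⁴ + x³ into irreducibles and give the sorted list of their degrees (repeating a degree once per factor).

1, 1, 1, 1

Write h(x) = x⁴ + x³.
Roots in F_2: h(0) = 0 → root; h(1) = 0 → root.
Linear factors from roots: (x), (x + 1).
Complete factorization: h(x) = (x + 1)·(x)^3.
Factor degrees with multiplicity: 1 + 1 + 1 + 1 = 4.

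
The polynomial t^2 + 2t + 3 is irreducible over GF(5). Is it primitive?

Write f(t) = t^2 + 2t + 3.
|GF(5^2)^×| = 5^2 − 1 = 24. Prime factorization: 24 = 2^3·3.
f is primitive ⇔ t has order 24 in GF(5)[t]/(f), i.e. t^(24/q) ≠ 1 for each prime q | 24.
t^(12) mod f = 4.
t^(8) mod f = 4t + 1.
None equal 1, so t has full order 24; f is primitive.

Yes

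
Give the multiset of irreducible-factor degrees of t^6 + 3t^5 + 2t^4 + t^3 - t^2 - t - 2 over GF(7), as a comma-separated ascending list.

6

Write g(t) = t^6 + 3t^5 + 2t^4 + t^3 - t^2 - t - 2.
Complete factorization: g(t) = (t^6 + 3t^5 + 2t^4 + t^3 - t^2 - t - 2).
Factor degrees with multiplicity: 6 = 6.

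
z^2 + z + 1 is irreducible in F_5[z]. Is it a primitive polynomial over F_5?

Write f(z) = z^2 + z + 1.
|GF(5^2)^×| = 5^2 − 1 = 24. Prime factorization: 24 = 2^3·3.
f is primitive ⇔ z has order 24 in GF(5)[z]/(f), i.e. z^(24/q) ≠ 1 for each prime q | 24.
z^(12) mod f = 1
z^(8) mod f = 4z + 4.
Since z^(12) = 1, the order of z divides 12 < 24; not primitive.

No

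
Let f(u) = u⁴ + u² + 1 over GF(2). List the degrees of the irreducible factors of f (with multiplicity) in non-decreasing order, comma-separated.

Roots in GF(2): f(0) = 1; f(1) = 1.
Complete factorization: f(u) = (u² + u + 1)^2.
Factor degrees with multiplicity: 2 + 2 = 4.

2, 2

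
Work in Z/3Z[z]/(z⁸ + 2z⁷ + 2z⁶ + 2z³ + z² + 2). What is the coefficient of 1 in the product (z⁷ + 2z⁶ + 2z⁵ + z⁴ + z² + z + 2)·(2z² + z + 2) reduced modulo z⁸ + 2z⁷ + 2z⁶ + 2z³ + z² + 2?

Multiply in Z/3Z[z]: (z⁷ + 2z⁶ + 2z⁵ + z⁴ + z² + z + 2)·(2z² + z + 2) = 2z⁹ + 2z⁸ + 2z⁷ + 2z⁶ + 2z⁵ + z⁴ + z² + z + 1.
Reduce using z⁸ ≡ z⁷ + z⁶ + z³ + 2z² + 1 (mod z⁸ + 2z⁷ + 2z⁶ + 2z³ + z² + 2).
Reduced: 2z⁷ + 2z⁵ + 2z³ + 2.

2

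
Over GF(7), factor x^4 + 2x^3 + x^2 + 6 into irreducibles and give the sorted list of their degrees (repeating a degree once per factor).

1, 1, 2

Write h(x) = x^4 + 2x^3 + x^2 + 6.
Linear factors from roots: (x + 5), (x + 3).
Complete factorization: h(x) = (x + 3)·(x + 5)·(x^2 + x + 6).
Factor degrees with multiplicity: 1 + 1 + 2 = 4.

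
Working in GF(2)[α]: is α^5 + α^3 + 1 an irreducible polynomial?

Write g(α) = α^5 + α^3 + 1.
Check for roots in GF(2): g(0) = 1; g(1) = 1.
No roots, so no linear factors.
Monic irreducibles of degree 2 over GF(2): α^2 + α + 1.
None of them divide g (all give nonzero remainder).
No irreducible factor of degree ≤ 2 exists, so g is irreducible over GF(2).

Yes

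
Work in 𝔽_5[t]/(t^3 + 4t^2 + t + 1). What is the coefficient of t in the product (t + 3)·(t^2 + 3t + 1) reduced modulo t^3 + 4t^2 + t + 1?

Multiply in 𝔽_5[t]: (t + 3)·(t^2 + 3t + 1) = t^3 + t^2 + 3.
Reduce using t^3 ≡ t^2 + 4t + 4 (mod t^3 + 4t^2 + t + 1).
Reduced: 2t^2 + 4t + 2.

4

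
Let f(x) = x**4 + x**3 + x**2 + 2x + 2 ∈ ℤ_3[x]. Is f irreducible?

Check for roots in ℤ_3: f(0) = 2; f(1) = 1; f(2) = 1.
No roots, so no linear factors.
Monic irreducibles of degree 2 over GF(3): x**2 + 1, x**2 + x + 2, x**2 + 2x + 2.
None of them divide f (all give nonzero remainder).
No irreducible factor of degree ≤ 2 exists, so f is irreducible over GF(3).

Yes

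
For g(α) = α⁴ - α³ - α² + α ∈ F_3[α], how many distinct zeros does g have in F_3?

3

Evaluate at each of the 3 elements of F_3:
g(0) = 0 → root; g(1) = 0 → root; g(2) = 0 → root.
Roots: {0, 1, 2}.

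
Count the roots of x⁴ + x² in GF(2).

Write f(x) = x⁴ + x².
Evaluate at each of the 2 elements of GF(2):
f(0) = 0 → root; f(1) = 0 → root.
Roots: {0, 1}.

2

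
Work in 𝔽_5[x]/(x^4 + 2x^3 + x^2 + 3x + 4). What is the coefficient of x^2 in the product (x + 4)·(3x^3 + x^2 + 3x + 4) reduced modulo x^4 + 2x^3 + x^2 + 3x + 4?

4

Multiply in 𝔽_5[x]: (x + 4)·(3x^3 + x^2 + 3x + 4) = 3x^4 + 3x^3 + 2x^2 + x + 1.
Reduce using x^4 ≡ 3x^3 + 4x^2 + 2x + 1 (mod x^4 + 2x^3 + x^2 + 3x + 4).
Reduced: 2x^3 + 4x^2 + 2x + 4.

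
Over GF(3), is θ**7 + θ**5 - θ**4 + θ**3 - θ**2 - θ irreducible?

Write m(θ) = θ**7 + θ**5 - θ**4 + θ**3 - θ**2 - θ.
Check for roots in GF(3): m(0) = 0 → root; m(1) = 0 → root; m(2) = 2.
m(0) = 0, so (θ) divides m(θ); m is reducible.

No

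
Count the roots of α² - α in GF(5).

2

Write g(α) = α² - α.
Evaluate at each of the 5 elements of GF(5):
g(0) = 0 → root; g(1) = 0 → root; g(2) = 2; g(3) = 1; g(4) = 2.
Roots: {0, 1}.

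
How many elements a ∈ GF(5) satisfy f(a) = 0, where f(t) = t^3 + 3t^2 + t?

Evaluate at each of the 5 elements of GF(5):
f(0) = 0 → root; f(1) = 0 → root; f(2) = 2; f(3) = 2; f(4) = 1.
Roots: {0, 1}.

2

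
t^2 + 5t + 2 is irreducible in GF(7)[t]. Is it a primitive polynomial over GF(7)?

No

Write f(t) = t^2 + 5t + 2.
|GF(7^2)^×| = 7^2 − 1 = 48. Prime factorization: 48 = 2^4·3.
f is primitive ⇔ t has order 48 in GF(7)[t]/(f), i.e. t^(48/q) ≠ 1 for each prime q | 48.
t^(24) mod f = 1
t^(16) mod f = 4.
Since t^(24) = 1, the order of t divides 24 < 48; not primitive.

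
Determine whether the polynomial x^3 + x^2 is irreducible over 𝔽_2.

Write h(x) = x^3 + x^2.
Check for roots in 𝔽_2: h(0) = 0 → root; h(1) = 0 → root.
h(0) = 0, so (x) divides h(x); h is reducible.

No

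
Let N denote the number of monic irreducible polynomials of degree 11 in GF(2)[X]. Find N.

186

The number of monic irreducibles of degree 11 over GF(2) is (1/11)·Σ_{d∣11} μ(11/d) 2^d.
Divisors of 11: 1, 11; μ(11/d) for each: -1, 1.
Σ = − 2^1 + 2^11 = 2046.
N = 2046/11 = 186.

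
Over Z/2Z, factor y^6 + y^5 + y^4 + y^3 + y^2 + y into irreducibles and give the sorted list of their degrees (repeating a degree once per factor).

Write h(y) = y^6 + y^5 + y^4 + y^3 + y^2 + y.
Roots in Z/2Z: h(0) = 0 → root; h(1) = 0 → root.
Linear factors from roots: (y), (y + 1).
Complete factorization: h(y) = (y)·(y + 1)·(y^2 + y + 1)^2.
Factor degrees with multiplicity: 1 + 1 + 2 + 2 = 6.

1, 1, 2, 2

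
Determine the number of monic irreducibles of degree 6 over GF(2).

9

The number of monic irreducibles of degree 6 over GF(2) is (1/6)·Σ_{d∣6} μ(6/d) 2^d.
Divisors of 6: 1, 2, 3, 6; μ(6/d) for each: 1, -1, -1, 1.
Σ = 2^1 − 2^2 − 2^3 + 2^6 = 54.
N = 54/6 = 9.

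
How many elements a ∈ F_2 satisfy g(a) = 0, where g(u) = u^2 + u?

2

Evaluate at each of the 2 elements of F_2:
g(0) = 0 → root; g(1) = 0 → root.
Roots: {0, 1}.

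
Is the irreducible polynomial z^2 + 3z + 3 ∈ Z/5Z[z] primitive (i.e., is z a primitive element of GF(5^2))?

Yes

Write f(z) = z^2 + 3z + 3.
|GF(5^2)^×| = 5^2 − 1 = 24. Prime factorization: 24 = 2^3·3.
f is primitive ⇔ z has order 24 in GF(5)[z]/(f), i.e. z^(24/q) ≠ 1 for each prime q | 24.
z^(12) mod f = 4.
z^(8) mod f = z + 1.
None equal 1, so z has full order 24; f is primitive.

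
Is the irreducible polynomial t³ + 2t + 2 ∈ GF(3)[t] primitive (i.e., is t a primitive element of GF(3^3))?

Write f(t) = t³ + 2t + 2.
|GF(3^3)^×| = 3^3 − 1 = 26. Prime factorization: 26 = 2·13.
f is primitive ⇔ t has order 26 in GF(3)[t]/(f), i.e. t^(26/q) ≠ 1 for each prime q | 26.
t^(13) mod f = 1
t^(2) mod f = t².
Since t^(13) = 1, the order of t divides 13 < 26; not primitive.

No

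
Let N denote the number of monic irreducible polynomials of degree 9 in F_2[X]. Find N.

56

The number of monic irreducibles of degree 9 over GF(2) is (1/9)·Σ_{d∣9} μ(9/d) 2^d.
Divisors of 9: 1, 3, 9; μ(9/d) for each: 0, -1, 1.
Σ = − 2^3 + 2^9 = 504.
N = 504/9 = 56.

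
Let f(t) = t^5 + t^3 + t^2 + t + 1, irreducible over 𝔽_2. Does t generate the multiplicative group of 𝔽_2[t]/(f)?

Yes

|GF(2^5)^×| = 2^5 − 1 = 31. Prime factorization: 31 = 31.
f is primitive ⇔ t has order 31 in GF(2)[t]/(f), i.e. t^(31/q) ≠ 1 for each prime q | 31.
t^(1) mod f = t.
None equal 1, so t has full order 31; f is primitive.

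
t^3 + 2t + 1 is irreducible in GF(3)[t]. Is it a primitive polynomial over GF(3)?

Yes

Write f(t) = t^3 + 2t + 1.
|GF(3^3)^×| = 3^3 − 1 = 26. Prime factorization: 26 = 2·13.
f is primitive ⇔ t has order 26 in GF(3)[t]/(f), i.e. t^(26/q) ≠ 1 for each prime q | 26.
t^(13) mod f = 2.
t^(2) mod f = t^2.
None equal 1, so t has full order 26; f is primitive.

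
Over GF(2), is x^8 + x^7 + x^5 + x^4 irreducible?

No

Write f(x) = x^8 + x^7 + x^5 + x^4.
Check for roots in GF(2): f(0) = 0 → root; f(1) = 0 → root.
f(0) = 0, so (x) divides f(x); f is reducible.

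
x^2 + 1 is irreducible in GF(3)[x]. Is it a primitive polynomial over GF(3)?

No

Write f(x) = x^2 + 1.
|GF(3^2)^×| = 3^2 − 1 = 8. Prime factorization: 8 = 2^3.
f is primitive ⇔ x has order 8 in GF(3)[x]/(f), i.e. x^(8/q) ≠ 1 for each prime q | 8.
x^(4) mod f = 1
Since x^(4) = 1, the order of x divides 4 < 8; not primitive.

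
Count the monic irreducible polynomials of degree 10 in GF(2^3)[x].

Gauss's count: N_{8}(10) = (1/10) Σ_{d|10} μ(10/d)·8^d.
Divisors of 10: 1, 2, 5, 10; μ(10/d) for each: 1, -1, -1, 1.
Σ = 8^1 − 8^2 − 8^5 + 8^10 = 1073709000.
N = 1073709000/10 = 107370900.

107370900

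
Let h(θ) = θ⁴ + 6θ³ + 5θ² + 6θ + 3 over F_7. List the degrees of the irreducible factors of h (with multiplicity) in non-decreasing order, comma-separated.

Linear factors from roots: (θ + 6), (θ + 2).
Complete factorization: h(θ) = (θ + 2)·(θ + 6)·(θ² + 5θ + 2).
Factor degrees with multiplicity: 1 + 1 + 2 = 4.

1, 1, 2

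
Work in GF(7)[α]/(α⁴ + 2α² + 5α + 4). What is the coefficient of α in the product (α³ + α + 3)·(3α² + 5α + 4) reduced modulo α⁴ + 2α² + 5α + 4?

3

Multiply in GF(7)[α]: (α³ + α + 3)·(3α² + 5α + 4) = 3α⁵ + 5α⁴ + 5α + 5.
Reduce using α⁴ ≡ 5α² + 2α + 3 (mod α⁴ + 2α² + 5α + 4).
Reduced: α³ + 3α² + 3α + 6.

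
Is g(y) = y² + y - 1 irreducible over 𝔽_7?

Check for roots in 𝔽_7: g(0) = 6; g(1) = 1; g(2) = 5; g(3) = 4; g(4) = 5; g(5) = 1; g(6) = 6.
No roots. A degree-2 polynomial over a field with no linear factor is irreducible.

Yes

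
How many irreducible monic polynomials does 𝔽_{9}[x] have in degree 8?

By the necklace-counting formula, N_9(8) = (1/8) Σ_{d|8} μ(8/d)·9^d.
Divisors of 8: 1, 2, 4, 8; μ(8/d) for each: 0, 0, -1, 1.
Σ = − 9^4 + 9^8 = 43040160.
N = 43040160/8 = 5380020.

5380020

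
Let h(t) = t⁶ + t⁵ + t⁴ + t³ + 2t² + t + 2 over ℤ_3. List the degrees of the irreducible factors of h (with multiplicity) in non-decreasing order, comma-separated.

Roots in ℤ_3: h(0) = 2; h(1) = 0 → root; h(2) = 0 → root.
Linear factors from roots: (t + 2), (t + 1).
Complete factorization: h(t) = (t + 1)·(t + 2)·(t² + 2t + 2)^2.
Factor degrees with multiplicity: 1 + 1 + 2 + 2 = 6.

1, 1, 2, 2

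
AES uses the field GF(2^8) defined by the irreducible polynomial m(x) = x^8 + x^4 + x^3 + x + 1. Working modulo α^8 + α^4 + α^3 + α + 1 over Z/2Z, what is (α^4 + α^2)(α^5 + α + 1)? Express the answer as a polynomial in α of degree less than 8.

α^7 + α^3 + α

Multiply in Z/2Z[α]: (α^4 + α^2)·(α^5 + α + 1) = α^9 + α^7 + α^5 + α^4 + α^3 + α^2.
Reduce using α^8 ≡ α^4 + α^3 + α + 1 (mod α^8 + α^4 + α^3 + α + 1).
Reduced: α^7 + α^3 + α.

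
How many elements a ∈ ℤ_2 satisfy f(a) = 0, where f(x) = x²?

1

Evaluate at each of the 2 elements of ℤ_2:
f(0) = 0 → root; f(1) = 1.
Roots: {0}.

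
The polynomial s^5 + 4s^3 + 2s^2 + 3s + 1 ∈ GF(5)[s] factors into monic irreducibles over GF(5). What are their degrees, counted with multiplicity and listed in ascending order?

Write f(s) = s^5 + 4s^3 + 2s^2 + 3s + 1.
Roots in GF(5): f(0) = 1; f(1) = 1; f(2) = 4; f(3) = 4; f(4) = 0 → root.
Linear factors from roots: (s + 1).
Complete factorization: f(s) = (s + 1)·(s^2 + 3)·(s^2 + 4s + 2).
Factor degrees with multiplicity: 1 + 2 + 2 = 5.

1, 2, 2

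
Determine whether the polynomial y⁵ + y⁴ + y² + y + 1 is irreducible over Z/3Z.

Write f(y) = y⁵ + y⁴ + y² + y + 1.
Check for roots in Z/3Z: f(0) = 1; f(1) = 2; f(2) = 1.
No roots, so no linear factors.
Monic irreducibles of degree 2 over GF(3): y² + 1, y² + y - 1, y² - y - 1.
None of them divide f (all give nonzero remainder).
No irreducible factor of degree ≤ 2 exists, so f is irreducible over GF(3).

Yes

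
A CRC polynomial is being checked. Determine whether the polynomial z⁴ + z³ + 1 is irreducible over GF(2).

Yes

Write g(z) = z⁴ + z³ + 1.
Check for roots in GF(2): g(0) = 1; g(1) = 1.
No roots, so no linear factors.
Monic irreducibles of degree 2 over GF(2): z² + z + 1.
None of them divide g (all give nonzero remainder).
No irreducible factor of degree ≤ 2 exists, so g is irreducible over GF(2).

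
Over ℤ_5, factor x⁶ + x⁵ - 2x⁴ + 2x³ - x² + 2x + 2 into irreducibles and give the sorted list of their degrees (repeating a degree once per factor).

Write f(x) = x⁶ + x⁵ - 2x⁴ + 2x³ - x² + 2x + 2.
Roots in ℤ_5: f(0) = 2; f(1) = 0 → root; f(2) = 2; f(3) = 3; f(4) = 0 → root.
Linear factors from roots: (x - 1), (x + 1).
Complete factorization: f(x) = (x + 1)·(x - 1)·(x² - 2)·(x² + x + 1).
Factor degrees with multiplicity: 1 + 1 + 2 + 2 = 6.

1, 1, 2, 2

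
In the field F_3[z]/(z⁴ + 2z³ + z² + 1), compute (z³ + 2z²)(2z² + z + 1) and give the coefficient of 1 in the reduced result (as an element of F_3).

Multiply in F_3[z]: (z³ + 2z²)·(2z² + z + 1) = 2z⁵ + 2z⁴ + 2z².
Reduce using z⁴ ≡ z³ + 2z² + 2 (mod z⁴ + 2z³ + z² + 1).
Reduced: 2z³ + z² + z + 2.

2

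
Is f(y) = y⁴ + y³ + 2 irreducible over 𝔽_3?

Yes

Check for roots in 𝔽_3: f(0) = 2; f(1) = 1; f(2) = 2.
No roots, so no linear factors.
Monic irreducibles of degree 2 over GF(3): y² + 1, y² + y + 2, y² + 2y + 2.
None of them divide f (all give nonzero remainder).
No irreducible factor of degree ≤ 2 exists, so f is irreducible over GF(3).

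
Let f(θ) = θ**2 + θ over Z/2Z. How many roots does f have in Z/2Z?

Evaluate at each of the 2 elements of Z/2Z:
f(0) = 0 → root; f(1) = 0 → root.
Roots: {0, 1}.

2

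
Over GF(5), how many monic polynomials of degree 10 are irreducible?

976248

The number of monic irreducibles of degree 10 over GF(5) is (1/10)·Σ_{d∣10} μ(10/d) 5^d.
Divisors of 10: 1, 2, 5, 10; μ(10/d) for each: 1, -1, -1, 1.
Σ = 5^1 − 5^2 − 5^5 + 5^10 = 9762480.
N = 9762480/10 = 976248.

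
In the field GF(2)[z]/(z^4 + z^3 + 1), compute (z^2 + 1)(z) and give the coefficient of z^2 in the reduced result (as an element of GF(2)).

0

Multiply in GF(2)[z]: (z^2 + 1)·(z) = z^3 + z.
Reduced: z^3 + z.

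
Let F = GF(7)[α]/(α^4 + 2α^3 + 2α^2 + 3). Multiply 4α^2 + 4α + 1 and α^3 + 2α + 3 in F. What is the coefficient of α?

2

Multiply in GF(7)[α]: (4α^2 + 4α + 1)·(α^3 + 2α + 3) = 4α^5 + 4α^4 + 2α^3 + 6α^2 + 3.
Reduce using α^4 ≡ 5α^3 + 5α^2 + 4 (mod α^4 + 2α^3 + 2α^2 + 3).
Reduced: 2α^3 + 2α + 1.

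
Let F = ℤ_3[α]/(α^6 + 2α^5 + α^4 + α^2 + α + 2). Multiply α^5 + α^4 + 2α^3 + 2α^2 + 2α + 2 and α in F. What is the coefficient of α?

1

Multiply in ℤ_3[α]: (α^5 + α^4 + 2α^3 + 2α^2 + 2α + 2)·(α) = α^6 + α^5 + 2α^4 + 2α^3 + 2α^2 + 2α.
Reduce using α^6 ≡ α^5 + 2α^4 + 2α^2 + 2α + 1 (mod α^6 + 2α^5 + α^4 + α^2 + α + 2).
Reduced: 2α^5 + α^4 + 2α^3 + α^2 + α + 1.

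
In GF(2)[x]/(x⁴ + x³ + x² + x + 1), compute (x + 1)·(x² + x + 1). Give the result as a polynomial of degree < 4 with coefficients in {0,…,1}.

Multiply in GF(2)[x]: (x + 1)·(x² + x + 1) = x³ + 1.
Reduced: x³ + 1.

x^3 + 1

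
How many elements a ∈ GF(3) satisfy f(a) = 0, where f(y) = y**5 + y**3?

Evaluate at each of the 3 elements of GF(3):
f(0) = 0 → root; f(1) = 2; f(2) = 1.
Roots: {0}.

1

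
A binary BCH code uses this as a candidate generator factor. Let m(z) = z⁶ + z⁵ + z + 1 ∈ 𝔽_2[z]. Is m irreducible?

No

Check for roots in 𝔽_2: m(0) = 1; m(1) = 0 → root.
m(1) = 0, so (z − 1) divides m(z); m is reducible.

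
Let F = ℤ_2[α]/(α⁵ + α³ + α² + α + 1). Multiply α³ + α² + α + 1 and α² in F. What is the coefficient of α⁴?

Multiply in ℤ_2[α]: (α³ + α² + α + 1)·(α²) = α⁵ + α⁴ + α³ + α².
Reduce using α⁵ ≡ α³ + α² + α + 1 (mod α⁵ + α³ + α² + α + 1).
Reduced: α⁴ + α + 1.

1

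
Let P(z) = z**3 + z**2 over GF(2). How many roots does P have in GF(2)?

2

Evaluate at each of the 2 elements of GF(2):
P(0) = 0 → root; P(1) = 0 → root.
Roots: {0, 1}.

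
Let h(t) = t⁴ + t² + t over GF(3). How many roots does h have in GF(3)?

Evaluate at each of the 3 elements of GF(3):
h(0) = 0 → root; h(1) = 0 → root; h(2) = 1.
Roots: {0, 1}.

2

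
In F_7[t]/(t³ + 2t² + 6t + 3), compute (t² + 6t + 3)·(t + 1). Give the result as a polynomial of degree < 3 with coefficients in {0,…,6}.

5t^2 + 3t

Multiply in F_7[t]: (t² + 6t + 3)·(t + 1) = t³ + 2t + 3.
Reduce using t³ ≡ 5t² + t + 4 (mod t³ + 2t² + 6t + 3).
Reduced: 5t² + 3t.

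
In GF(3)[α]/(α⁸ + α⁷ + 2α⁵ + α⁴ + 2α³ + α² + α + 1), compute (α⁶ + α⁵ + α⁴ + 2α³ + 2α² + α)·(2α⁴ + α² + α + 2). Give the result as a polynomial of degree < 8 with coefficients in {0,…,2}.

2α^7 + α^4 + 2α^3 + 2α

Multiply in GF(3)[α]: (α⁶ + α⁵ + α⁴ + 2α³ + 2α² + α)·(2α⁴ + α² + α + 2) = 2α¹⁰ + 2α⁹ + 2α⁶ + α⁵ + α³ + 2α² + 2α.
Reduce using α⁸ ≡ 2α⁷ + α⁵ + 2α⁴ + α³ + 2α² + 2α + 2 (mod α⁸ + α⁷ + 2α⁵ + α⁴ + 2α³ + α² + α + 1).
Reduced: 2α⁷ + α⁴ + 2α³ + 2α.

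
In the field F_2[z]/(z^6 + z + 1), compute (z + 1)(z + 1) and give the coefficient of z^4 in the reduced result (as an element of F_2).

Multiply in F_2[z]: (z + 1)·(z + 1) = z^2 + 1.
Reduced: z^2 + 1.

0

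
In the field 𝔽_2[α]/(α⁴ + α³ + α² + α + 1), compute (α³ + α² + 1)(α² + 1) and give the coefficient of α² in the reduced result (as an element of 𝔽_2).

Multiply in 𝔽_2[α]: (α³ + α² + 1)·(α² + 1) = α⁵ + α⁴ + α³ + 1.
Reduce using α⁴ ≡ α³ + α² + α + 1 (mod α⁴ + α³ + α² + α + 1).
Reduced: α² + α + 1.

1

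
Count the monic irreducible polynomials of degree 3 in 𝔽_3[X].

8

By the necklace-counting formula, N_3(3) = (1/3) Σ_{d|3} μ(3/d)·3^d.
Divisors of 3: 1, 3; μ(3/d) for each: -1, 1.
Σ = − 3^1 + 3^3 = 24.
N = 24/3 = 8.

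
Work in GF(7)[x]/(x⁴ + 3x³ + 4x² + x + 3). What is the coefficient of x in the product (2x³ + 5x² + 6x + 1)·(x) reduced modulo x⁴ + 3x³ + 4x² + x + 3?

6

Multiply in GF(7)[x]: (2x³ + 5x² + 6x + 1)·(x) = 2x⁴ + 5x³ + 6x² + x.
Reduce using x⁴ ≡ 4x³ + 3x² + 6x + 4 (mod x⁴ + 3x³ + 4x² + x + 3).
Reduced: 6x³ + 5x² + 6x + 1.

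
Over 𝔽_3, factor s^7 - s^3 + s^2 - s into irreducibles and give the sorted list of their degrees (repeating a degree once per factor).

Write h(s) = s^7 - s^3 + s^2 - s.
Roots in 𝔽_3: h(0) = 0 → root; h(1) = 0 → root; h(2) = 2.
Linear factors from roots: (s), (s - 1).
Complete factorization: h(s) = (s)·(s - 1)·(s^2 + s - 1)·(s^3 - s - 1).
Factor degrees with multiplicity: 1 + 1 + 2 + 3 = 7.

1, 1, 2, 3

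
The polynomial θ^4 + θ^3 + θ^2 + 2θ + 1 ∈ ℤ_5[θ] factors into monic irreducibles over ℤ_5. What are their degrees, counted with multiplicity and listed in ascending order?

Write h(θ) = θ^4 + θ^3 + θ^2 + 2θ + 1.
Roots in ℤ_5: h(0) = 1; h(1) = 1; h(2) = 3; h(3) = 4; h(4) = 0 → root.
Linear factors from roots: (θ + 1).
Complete factorization: h(θ) = (θ + 1)·(θ^3 + θ + 1).
Factor degrees with multiplicity: 1 + 3 = 4.

1, 3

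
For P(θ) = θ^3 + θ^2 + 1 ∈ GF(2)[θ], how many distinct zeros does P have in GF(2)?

Evaluate at each of the 2 elements of GF(2):
P(0) = 1; P(1) = 1.
No element is a root.

0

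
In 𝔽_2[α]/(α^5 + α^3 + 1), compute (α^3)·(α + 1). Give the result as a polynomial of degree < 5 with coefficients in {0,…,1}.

Multiply in 𝔽_2[α]: (α^3)·(α + 1) = α^4 + α^3.
Reduced: α^4 + α^3.

α^4 + α^3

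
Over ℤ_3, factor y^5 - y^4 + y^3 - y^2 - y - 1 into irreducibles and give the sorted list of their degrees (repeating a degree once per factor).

5

Write f(y) = y^5 - y^4 + y^3 - y^2 - y - 1.
Roots in ℤ_3: f(0) = 2; f(1) = 1; f(2) = 2.
Complete factorization: f(y) = (y^5 - y^4 + y^3 - y^2 - y - 1).
Factor degrees with multiplicity: 5 = 5.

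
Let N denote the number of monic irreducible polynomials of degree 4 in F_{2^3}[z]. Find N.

Gauss's count: N_{8}(4) = (1/4) Σ_{d|4} μ(4/d)·8^d.
Divisors of 4: 1, 2, 4; μ(4/d) for each: 0, -1, 1.
Σ = − 8^2 + 8^4 = 4032.
N = 4032/4 = 1008.

1008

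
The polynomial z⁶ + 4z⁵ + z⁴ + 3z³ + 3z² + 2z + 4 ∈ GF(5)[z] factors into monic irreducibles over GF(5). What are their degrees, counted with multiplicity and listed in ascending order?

1, 1, 1, 1, 2

Write h(z) = z⁶ + 4z⁵ + z⁴ + 3z³ + 3z² + 2z + 4.
Roots in GF(5): h(0) = 4; h(1) = 3; h(2) = 2; h(3) = 0 → root; h(4) = 0 → root.
Linear factors from roots: (z + 2), (z + 1).
Complete factorization: h(z) = (z + 2)·(z + 1)^3·(z² + 4z + 2).
Factor degrees with multiplicity: 1 + 1 + 1 + 1 + 2 = 6.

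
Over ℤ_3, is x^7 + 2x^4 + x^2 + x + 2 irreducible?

Write f(x) = x^7 + 2x^4 + x^2 + x + 2.
Check for roots in ℤ_3: f(0) = 2; f(1) = 1; f(2) = 0 → root.
f(2) = 0, so (x − 2) divides f(x); f is reducible.

No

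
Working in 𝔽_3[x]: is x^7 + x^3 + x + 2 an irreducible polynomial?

Write f(x) = x^7 + x^3 + x + 2.
Check for roots in 𝔽_3: f(0) = 2; f(1) = 2; f(2) = 2.
No roots, so no linear factors.
Monic irreducibles of degree 2 over GF(3): x^2 + 1, x^2 + x + 2, x^2 + 2x + 2.
None of them divide f (all give nonzero remainder).
Degree-3 irreducible divisors: test the 8 monic irreducibles of degree 3 over GF(3).
None of them divide f (all give nonzero remainder).
No irreducible factor of degree ≤ 3 exists, so f is irreducible over GF(3).

Yes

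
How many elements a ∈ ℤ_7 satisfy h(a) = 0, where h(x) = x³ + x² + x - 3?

1

Evaluate at each of the 7 elements of ℤ_7:
h(0) = 4; h(1) = 0 → root; h(2) = 4; h(3) = 1; h(4) = 4; h(5) = 5; h(6) = 3.
Roots: {1}.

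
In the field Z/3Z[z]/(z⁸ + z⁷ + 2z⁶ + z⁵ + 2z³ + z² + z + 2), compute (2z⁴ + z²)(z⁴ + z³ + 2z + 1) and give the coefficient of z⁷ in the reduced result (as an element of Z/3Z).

0

Multiply in Z/3Z[z]: (2z⁴ + z²)·(z⁴ + z³ + 2z + 1) = 2z⁸ + 2z⁷ + z⁶ + 2z⁵ + 2z⁴ + 2z³ + z².
Reduce using z⁸ ≡ 2z⁷ + z⁶ + 2z⁵ + z³ + 2z² + 2z + 1 (mod z⁸ + z⁷ + 2z⁶ + z⁵ + 2z³ + z² + z + 2).
Reduced: 2z⁴ + z³ + 2z² + z + 2.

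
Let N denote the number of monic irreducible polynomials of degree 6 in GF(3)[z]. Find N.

x^(3^6) − x is the product of all monic irreducibles of degree dividing 6; Möbius inversion gives N = (1/6) Σ μ(6/d)·3^d.
Divisors of 6: 1, 2, 3, 6; μ(6/d) for each: 1, -1, -1, 1.
Σ = 3^1 − 3^2 − 3^3 + 3^6 = 696.
N = 696/6 = 116.

116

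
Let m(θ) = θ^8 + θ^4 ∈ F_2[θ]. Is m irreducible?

No

Check for roots in F_2: m(0) = 0 → root; m(1) = 0 → root.
m(0) = 0, so (θ) divides m(θ); m is reducible.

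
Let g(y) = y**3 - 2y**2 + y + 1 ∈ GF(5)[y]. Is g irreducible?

Yes

Check for roots in GF(5): g(0) = 1; g(1) = 1; g(2) = 3; g(3) = 3; g(4) = 2.
No roots. A degree-3 polynomial over a field with no linear factor is irreducible.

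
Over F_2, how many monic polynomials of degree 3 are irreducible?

2

By the necklace-counting formula, N_2(3) = (1/3) Σ_{d|3} μ(3/d)·2^d.
Divisors of 3: 1, 3; μ(3/d) for each: -1, 1.
Σ = − 2^1 + 2^3 = 6.
N = 6/3 = 2.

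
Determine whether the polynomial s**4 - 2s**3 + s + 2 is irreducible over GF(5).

Yes

Write h(s) = s**4 - 2s**3 + s + 2.
Check for roots in GF(5): h(0) = 2; h(1) = 2; h(2) = 4; h(3) = 2; h(4) = 4.
No roots, so no linear factors.
Degree-2 irreducible divisors: test the 10 monic irreducibles of degree 2 over GF(5).
None of them divide h (all give nonzero remainder).
No irreducible factor of degree ≤ 2 exists, so h is irreducible over GF(5).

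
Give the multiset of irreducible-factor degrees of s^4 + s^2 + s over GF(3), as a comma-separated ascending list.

Write h(s) = s^4 + s^2 + s.
Roots in GF(3): h(0) = 0 → root; h(1) = 0 → root; h(2) = 1.
Linear factors from roots: (s), (s - 1).
Complete factorization: h(s) = (s)·(s - 1)·(s^2 + s - 1).
Factor degrees with multiplicity: 1 + 1 + 2 = 4.

1, 1, 2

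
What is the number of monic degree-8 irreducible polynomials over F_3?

810

By the necklace-counting formula, N_3(8) = (1/8) Σ_{d|8} μ(8/d)·3^d.
Divisors of 8: 1, 2, 4, 8; μ(8/d) for each: 0, 0, -1, 1.
Σ = − 3^4 + 3^8 = 6480.
N = 6480/8 = 810.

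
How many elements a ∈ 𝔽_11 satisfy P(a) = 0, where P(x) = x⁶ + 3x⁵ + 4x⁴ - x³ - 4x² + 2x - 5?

3

Evaluate at each of the 11 elements of 𝔽_11:
P(0) = 6; P(1) = 0 → root; P(2) = 1; P(3) = 4; P(4) = 4; P(5) = 0 → root; P(6) = 4; P(7) = 0 → root; P(8) = 7; P(9) = 4; P(10) = 3.
Roots: {1, 5, 7}.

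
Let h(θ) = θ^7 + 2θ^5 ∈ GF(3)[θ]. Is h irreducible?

No

Check for roots in GF(3): h(0) = 0 → root; h(1) = 0 → root; h(2) = 0 → root.
h(0) = 0, so (θ) divides h(θ); h is reducible.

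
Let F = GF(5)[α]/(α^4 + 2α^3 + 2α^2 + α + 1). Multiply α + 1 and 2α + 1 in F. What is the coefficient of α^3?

0

Multiply in GF(5)[α]: (α + 1)·(2α + 1) = 2α^2 + 3α + 1.
Reduced: 2α^2 + 3α + 1.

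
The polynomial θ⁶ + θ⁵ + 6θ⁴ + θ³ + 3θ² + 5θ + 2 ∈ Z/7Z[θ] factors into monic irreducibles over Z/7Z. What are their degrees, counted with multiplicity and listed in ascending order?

Write g(θ) = θ⁶ + θ⁵ + 6θ⁴ + θ³ + 3θ² + 5θ + 2.
Linear factors from roots: (θ + 5), (θ + 3).
Complete factorization: g(θ) = (θ + 5)·(θ + 3)^2·(θ³ + 4θ² + 3).
Factor degrees with multiplicity: 1 + 1 + 1 + 3 = 6.

1, 1, 1, 3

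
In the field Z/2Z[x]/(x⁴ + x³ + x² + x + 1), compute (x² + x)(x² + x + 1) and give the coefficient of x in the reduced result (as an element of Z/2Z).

0

Multiply in Z/2Z[x]: (x² + x)·(x² + x + 1) = x⁴ + x.
Reduce using x⁴ ≡ x³ + x² + x + 1 (mod x⁴ + x³ + x² + x + 1).
Reduced: x³ + x² + 1.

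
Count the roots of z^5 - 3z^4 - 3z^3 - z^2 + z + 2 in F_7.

0

Write f(z) = z^5 - 3z^4 - 3z^3 - z^2 + z + 2.
Evaluate at each of the 7 elements of F_7:
f(0) = 2; f(1) = 4; f(2) = 2; f(3) = 6; f(4) = 5; f(5) = 3; f(6) = 6.
No element is a root.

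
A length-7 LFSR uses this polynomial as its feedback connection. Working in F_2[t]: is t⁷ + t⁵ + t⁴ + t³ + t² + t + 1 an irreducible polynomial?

Yes

Write P(t) = t⁷ + t⁵ + t⁴ + t³ + t² + t + 1.
Check for roots in F_2: P(0) = 1; P(1) = 1.
No roots, so no linear factors.
Monic irreducibles of degree 2 over GF(2): t² + t + 1.
None of them divide P (all give nonzero remainder).
Monic irreducibles of degree 3 over GF(2): t³ + t + 1, t³ + t² + 1.
None of them divide P (all give nonzero remainder).
No irreducible factor of degree ≤ 3 exists, so P is irreducible over GF(2).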